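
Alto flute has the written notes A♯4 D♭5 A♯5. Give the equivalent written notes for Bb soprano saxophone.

First find concert pitch: the alto flute sounds a perfect fourth below written, so A♯4 D♭5 A♯5 sounds E#4 Ab4 E#5.
Then write for Bb soprano saxophone: it sounds a major second below written, so the part must be a major second above concert.
E#4 → F##4
Ab4 → Bb4
E#5 → F##5

F##4 Bb4 F##5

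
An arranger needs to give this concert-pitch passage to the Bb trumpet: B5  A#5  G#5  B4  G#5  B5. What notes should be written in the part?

Written C4 sounds as Bb3 on the Bb trumpet, so concert pitches are written a major second up.
B5 becomes C#6
A#5 becomes B#5
G#5 becomes A#5
B4 becomes C#5
G#5 becomes A#5
B5 becomes C#6

C#6 B#5 A#5 C#5 A#5 C#6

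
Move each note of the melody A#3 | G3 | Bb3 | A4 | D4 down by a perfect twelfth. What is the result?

A perfect twelfth down from A#3 gives D#2.
A perfect twelfth down from G3 gives C2.
Bb3 down a perfect twelfth is Eb2.
A perfect twelfth down from A4 gives D3.
D4: a twelfth down reaches G, and 19 semitones makes it G2.

D#2 C2 Eb2 D3 G2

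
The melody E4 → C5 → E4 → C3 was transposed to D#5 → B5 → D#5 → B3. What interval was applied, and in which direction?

up a major seventh

Take the first pair: E4 → D#5. E to D spans 7 letter names, so the interval is some kind of seventh.
E4 to D#5 is 11 semitones, which makes it a major seventh; the second version is higher, so the direction is up.
Checking another pair — C3 → B3 — gives the same interval.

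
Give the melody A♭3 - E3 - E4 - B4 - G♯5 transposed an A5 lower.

Dbb3 Ab2 Ab3 Eb4 C5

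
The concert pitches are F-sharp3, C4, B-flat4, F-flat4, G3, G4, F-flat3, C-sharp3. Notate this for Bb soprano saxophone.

The Bb soprano saxophone sounds a major second below written, so the written part must be a major second above concert — transpose each note up.
F#3 → G#3
C4 → D4
Bb4 → C5
Fb4 → Gb4
G3 → A3
G4 → A4
Fb3 → Gb3
C#3 → D#3

G#3 D4 C5 Gb4 A3 A4 Gb3 D#3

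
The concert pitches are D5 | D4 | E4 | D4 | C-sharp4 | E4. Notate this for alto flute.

G5 G4 A4 G4 F#4 A4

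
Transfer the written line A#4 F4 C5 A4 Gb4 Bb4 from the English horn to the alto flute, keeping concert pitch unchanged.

G#4 Eb4 Bb4 G4 Fb4 Ab4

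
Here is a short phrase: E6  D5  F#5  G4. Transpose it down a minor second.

A minor second down from E6 gives D#6.
D5: a second down reaches C, and 1 semitone makes it C#5.
F#5: a second down reaches E, and 1 semitone makes it E#5.
A minor second down from G4 gives F#4.

D#6 C#5 E#5 F#4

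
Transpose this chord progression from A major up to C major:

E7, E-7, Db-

A major up to C major is a minor third; each chord root moves by that interval while the quality stays the same.
E7: root E up a minor third → G, giving G7.
E-7: root E up a minor third → G, giving G-7.
Db-: root Db up a minor third → Fb, giving Fb-.

G7 G-7 Fb-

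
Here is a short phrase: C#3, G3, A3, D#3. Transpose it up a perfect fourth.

F#3 C4 D4 G#3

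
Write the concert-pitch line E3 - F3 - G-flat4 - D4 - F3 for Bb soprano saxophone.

F#3 G3 Ab4 E4 G3

Written C4 sounds as Bb3 on the Bb soprano saxophone, so concert pitches are written a major second up.
E3 to F#3
F3 to G3
Gb4 to Ab4
D4 to E4
F3 to G3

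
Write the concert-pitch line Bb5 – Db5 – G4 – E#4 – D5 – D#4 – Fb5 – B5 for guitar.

Bb6 Db6 G5 E#5 D6 D#5 Fb6 B6

Written C4 sounds as C3 on the guitar, so concert pitches are written a perfect octave up.
Bb5 → Bb6
Db5 → Db6
G4 → G5
E#4 → E#5
D5 → D6
D#4 → D#5
Fb5 → Fb6
B5 → B6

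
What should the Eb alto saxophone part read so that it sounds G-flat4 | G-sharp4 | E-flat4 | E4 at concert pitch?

The Eb alto saxophone sounds a major sixth below written, so the written part must be a major sixth above concert — transpose each note up.
Gb4 -> Eb5
G#4 -> E#5
Eb4 -> C5
E4 -> C#5

Eb5 E#5 C5 C#5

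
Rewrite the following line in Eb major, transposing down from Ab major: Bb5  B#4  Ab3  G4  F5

F5 F##4 Eb3 D4 C5

Ab major to Eb major down is a perfect fourth, so every note moves down by that interval.
Bb5 → F5
B#4 → F##4
Ab3 → Eb3
G4 → D4
F5 → C5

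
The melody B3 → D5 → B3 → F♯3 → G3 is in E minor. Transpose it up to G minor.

D4 F5 D4 A3 Bb3

E minor to G minor up is a minor third, so every note moves up by that interval.
B3 to D4
D5 to F5
B3 to D4
F#3 to A3
G3 to Bb3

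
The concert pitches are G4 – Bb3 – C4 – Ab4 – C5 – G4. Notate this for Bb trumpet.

The Bb trumpet sounds a major second below written, so the written part must be a major second above concert — transpose each note up.
G4 gives A4
Bb3 gives C4
C4 gives D4
Ab4 gives Bb4
C5 gives D5
G4 gives A4

A4 C4 D4 Bb4 D5 A4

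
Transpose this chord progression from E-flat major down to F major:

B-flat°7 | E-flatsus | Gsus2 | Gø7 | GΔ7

C°7 Fsus Asus2 Aø7 AΔ7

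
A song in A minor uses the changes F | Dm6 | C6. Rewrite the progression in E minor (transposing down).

A minor down to E minor is a perfect fourth; each chord root moves by that interval while the quality stays the same.
F: root F down a perfect fourth → C, giving C.
Dm6: root D down a perfect fourth → A, giving Am6.
C6: root C down a perfect fourth → G, giving G6.

C Am6 G6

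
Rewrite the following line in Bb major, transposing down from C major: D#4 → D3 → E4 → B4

From C down to Bb is a major second; apply that to each pitch.
D#4 gives C#4
D3 gives C3
E4 gives D4
B4 gives A4

C#4 C3 D4 A4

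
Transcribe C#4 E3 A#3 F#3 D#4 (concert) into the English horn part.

Written C4 sounds as F3 on the English horn, so concert pitches are written a perfect fifth up.
C#4 -> G#4
E3 -> B3
A#3 -> E#4
F#3 -> C#4
D#4 -> A#4

G#4 B3 E#4 C#4 A#4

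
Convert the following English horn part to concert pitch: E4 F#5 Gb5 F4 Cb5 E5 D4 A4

A3 B4 Cb5 Bb3 Fb4 A4 G3 D4

The English horn sounds a perfect fifth below written, so transpose each written note down a perfect fifth.
E4 to A3
F#5 to B4
Gb5 to Cb5
F4 to Bb3
Cb5 to Fb4
E5 to A4
D4 to G3
A4 to D4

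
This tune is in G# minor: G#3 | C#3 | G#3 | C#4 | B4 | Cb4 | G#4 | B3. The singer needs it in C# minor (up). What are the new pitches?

C#4 F#3 C#4 F#4 E5 Fb4 C#5 E4

G# minor to C# minor up is a perfect fourth, so every note moves up by that interval.
G#3 gives C#4
C#3 gives F#3
G#3 gives C#4
C#4 gives F#4
B4 gives E5
Cb4 gives Fb4
G#4 gives C#5
B3 gives E4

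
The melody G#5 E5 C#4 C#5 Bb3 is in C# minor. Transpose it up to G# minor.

D#6 B5 G#4 G#5 F4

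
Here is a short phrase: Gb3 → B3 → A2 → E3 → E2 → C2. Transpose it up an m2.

Gb3 to Abb3
B3 to C4
A2 to Bb2
E3 to F3
E2 to F2
C2 to Db2

Abb3 C4 Bb2 F3 F2 Db2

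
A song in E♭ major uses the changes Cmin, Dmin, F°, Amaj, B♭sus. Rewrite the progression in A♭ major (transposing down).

E♭ major down to A♭ major is a perfect fifth; each chord root moves by that interval while the quality stays the same.
Cmin: root C down a perfect fifth → F, giving Fmin.
Dmin: root D down a perfect fifth → G, giving Gmin.
F°: root F down a perfect fifth → Bb, giving Bb°.
Amaj: root A down a perfect fifth → D, giving Dmaj.
B♭sus: root B♭ down a perfect fifth → Eb, giving Ebsus.

Fmin Gmin Bb° Dmaj Ebsus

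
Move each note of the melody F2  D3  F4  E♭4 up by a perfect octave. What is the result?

F3 D4 F5 Eb5

F2 → F3
D3 → D4
F4 → F5
Eb4 → Eb5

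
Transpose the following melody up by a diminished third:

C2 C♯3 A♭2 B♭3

Ebb2 Eb3 Cbb3 Dbb4

C2 becomes Ebb2
C#3 becomes Eb3
Ab2 becomes Cbb3
Bb3 becomes Dbb4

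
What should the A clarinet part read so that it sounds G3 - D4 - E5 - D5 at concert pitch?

Written C4 sounds as A3 on the A clarinet, so concert pitches are written a minor third up.
G3 -> Bb3
D4 -> F4
E5 -> G5
D5 -> F5

Bb3 F4 G5 F5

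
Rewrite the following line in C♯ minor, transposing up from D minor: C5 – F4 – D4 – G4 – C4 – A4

From D up to C♯ is a major seventh; apply that to each pitch.
C5 → B5
F4 → E5
D4 → C#5
G4 → F#5
C4 → B4
A4 → G#5

B5 E5 C#5 F#5 B4 G#5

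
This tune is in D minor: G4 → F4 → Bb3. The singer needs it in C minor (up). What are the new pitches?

From D up to C is a minor seventh; apply that to each pitch.
G4 to F5
F4 to Eb5
Bb3 to Ab4

F5 Eb5 Ab4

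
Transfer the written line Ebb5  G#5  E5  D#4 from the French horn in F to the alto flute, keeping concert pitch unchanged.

Dbb5 F#5 D5 C#4

First find concert pitch: the French horn in F sounds a perfect fifth below written, so Ebb5 G#5 E5 D#4 sounds Abb4 C#5 A4 G#3.
Then write for alto flute: it sounds a perfect fourth below written, so the part must be a perfect fourth above concert.
Abb4 → Dbb5
C#5 → F#5
A4 → D5
G#3 → C#4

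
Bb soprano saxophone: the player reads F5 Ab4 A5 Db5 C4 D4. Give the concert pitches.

Eb5 Gb4 G5 Cb5 Bb3 C4

The Bb soprano saxophone sounds a major second below written, so transpose each written note down a major second.
F5 → Eb5
Ab4 → Gb4
A5 → G5
Db5 → Cb5
C4 → Bb3
D4 → C4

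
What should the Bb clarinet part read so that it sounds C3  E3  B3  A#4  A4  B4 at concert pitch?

Written C4 sounds as Bb3 on the Bb clarinet, so concert pitches are written a major second up.
C3 -> D3
E3 -> F#3
B3 -> C#4
A#4 -> B#4
A4 -> B4
B4 -> C#5

D3 F#3 C#4 B#4 B4 C#5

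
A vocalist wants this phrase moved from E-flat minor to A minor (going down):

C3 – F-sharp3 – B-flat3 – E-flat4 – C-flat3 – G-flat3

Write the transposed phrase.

E-flat minor to A minor down is a diminished fifth, so every note moves down by that interval.
C3 to F#2
F#3 to B#2
Bb3 to E3
Eb4 to A3
Cb3 to F2
Gb3 to C3

F#2 B#2 E3 A3 F2 C3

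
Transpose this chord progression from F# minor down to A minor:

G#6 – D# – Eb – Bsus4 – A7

B6 F# Gb Dsus4 C7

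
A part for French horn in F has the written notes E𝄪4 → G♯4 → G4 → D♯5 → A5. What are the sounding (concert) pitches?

The French horn in F sounds a perfect fifth below written, so transpose each written note down a perfect fifth.
E##4 -> A##3
G#4 -> C#4
G4 -> C4
D#5 -> G#4
A5 -> D5

A##3 C#4 C4 G#4 D5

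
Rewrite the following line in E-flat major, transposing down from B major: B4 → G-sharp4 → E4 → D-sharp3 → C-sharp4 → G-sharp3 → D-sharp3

Eb4 C4 Ab3 G2 F3 C3 G2

B major to E-flat major down is an augmented fifth, so every note moves down by that interval.
B4 gives Eb4
G#4 gives C4
E4 gives Ab3
D#3 gives G2
C#4 gives F3
G#3 gives C3
D#3 gives G2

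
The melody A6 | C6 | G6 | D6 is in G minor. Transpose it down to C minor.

From G down to C is a perfect fifth; apply that to each pitch.
A6 gives D6
C6 gives F5
G6 gives C6
D6 gives G5

D6 F5 C6 G5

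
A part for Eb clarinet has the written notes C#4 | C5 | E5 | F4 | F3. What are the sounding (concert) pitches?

Written C4 on the Eb clarinet sounds as Eb4, a minor third higher; apply that shift to every note.
C#4 gives E4
C5 gives Eb5
E5 gives G5
F4 gives Ab4
F3 gives Ab3

E4 Eb5 G5 Ab4 Ab3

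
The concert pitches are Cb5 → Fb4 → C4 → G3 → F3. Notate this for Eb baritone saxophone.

Ab6 Db6 A5 E5 D5

Written C4 sounds as Eb2 on the Eb baritone saxophone, so concert pitches are written a major thirteenth up.
Cb5 -> Ab6
Fb4 -> Db6
C4 -> A5
G3 -> E5
F3 -> D5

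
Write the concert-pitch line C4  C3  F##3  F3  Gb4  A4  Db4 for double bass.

C5 C4 F##4 F4 Gb5 A5 Db5

The double bass sounds a perfect octave below written, so the written part must be a perfect octave above concert — transpose each note up.
C4 gives C5
C3 gives C4
F##3 gives F##4
F3 gives F4
Gb4 gives Gb5
A4 gives A5
Db4 gives Db5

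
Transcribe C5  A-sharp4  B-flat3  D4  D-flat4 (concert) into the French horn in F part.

G5 E#5 F4 A4 Ab4

Written C4 sounds as F3 on the French horn in F, so concert pitches are written a perfect fifth up.
C5 gives G5
A#4 gives E#5
Bb3 gives F4
D4 gives A4
Db4 gives Ab4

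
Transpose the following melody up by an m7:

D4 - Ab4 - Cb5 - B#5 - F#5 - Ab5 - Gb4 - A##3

C5 Gb5 Bbb5 A#6 E6 Gb6 Fb5 G##4

D4 → C5
Ab4 → Gb5
Cb5 → Bbb5
B#5 → A#6
F#5 → E6
Ab5 → Gb6
Gb4 → Fb5
A##3 → G##4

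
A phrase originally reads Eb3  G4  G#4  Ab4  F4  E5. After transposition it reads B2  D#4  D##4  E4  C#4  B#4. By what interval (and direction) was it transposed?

Take the first pair: Eb3 → B2. E to B spans 4 letter names, so the interval is some kind of fourth.
B2 to Eb3 is 4 semitones, which makes it a diminished fourth; the second version is lower, so the direction is down.
Checking another pair — E5 → B#4 — gives the same interval.

down a diminished fourth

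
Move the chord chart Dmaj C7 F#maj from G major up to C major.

Gmaj F7 Bmaj

G major up to C major is a perfect fourth; each chord root moves by that interval while the quality stays the same.
Dmaj: root D up a perfect fourth → G, giving Gmaj.
C7: root C up a perfect fourth → F, giving F7.
F#maj: root F# up a perfect fourth → B, giving Bmaj.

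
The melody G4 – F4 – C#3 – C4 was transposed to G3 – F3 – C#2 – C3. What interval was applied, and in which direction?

down a perfect octave

Take the first pair: G4 → G3. G to G spans 8 letter names, so the interval is some kind of octave.
G3 to G4 is 12 semitones, which makes it a perfect octave; the second version is lower, so the direction is down.
Checking another pair — C4 → C3 — gives the same interval.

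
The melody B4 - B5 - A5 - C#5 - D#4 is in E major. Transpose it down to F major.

C4 C5 Bb4 D4 E3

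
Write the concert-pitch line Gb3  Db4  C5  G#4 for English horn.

The English horn sounds a perfect fifth below written, so the written part must be a perfect fifth above concert — transpose each note up.
Gb3 becomes Db4
Db4 becomes Ab4
C5 becomes G5
G#4 becomes D#5

Db4 Ab4 G5 D#5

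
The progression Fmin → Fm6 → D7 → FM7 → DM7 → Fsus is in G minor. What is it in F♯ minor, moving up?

Emin Em6 C#7 EM7 C#M7 Esus

G minor up to F♯ minor is a major seventh; each chord root moves by that interval while the quality stays the same.
Fmin: root F up a major seventh → E, giving Emin.
Fm6: root F up a major seventh → E, giving Em6.
D7: root D up a major seventh → C#, giving C#7.
FM7: root F up a major seventh → E, giving EM7.
DM7: root D up a major seventh → C#, giving C#M7.
Fsus: root F up a major seventh → E, giving Esus.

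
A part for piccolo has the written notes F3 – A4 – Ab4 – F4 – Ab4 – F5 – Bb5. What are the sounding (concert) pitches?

F4 A5 Ab5 F5 Ab5 F6 Bb6

The piccolo sounds a perfect octave above written, so transpose each written note up a perfect octave.
F3 -> F4
A4 -> A5
Ab4 -> Ab5
F4 -> F5
Ab4 -> Ab5
F5 -> F6
Bb5 -> Bb6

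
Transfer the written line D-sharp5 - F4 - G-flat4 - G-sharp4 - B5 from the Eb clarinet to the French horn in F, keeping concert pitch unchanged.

C#6 Eb5 Fb5 F#5 A6

First find concert pitch: the Eb clarinet sounds a minor third above written, so D-sharp5 F4 G-flat4 G-sharp4 B5 sounds F#5 Ab4 Bbb4 B4 D6.
Then write for French horn in F: it sounds a perfect fifth below written, so the part must be a perfect fifth above concert.
F#5 → C#6
Ab4 → Eb5
Bbb4 → Fb5
B4 → F#5
D6 → A6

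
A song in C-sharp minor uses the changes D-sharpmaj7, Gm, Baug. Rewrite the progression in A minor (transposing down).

Bmaj7 Ebm Gaug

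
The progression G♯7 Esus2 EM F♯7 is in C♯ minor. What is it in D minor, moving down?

A7 Fsus2 FM G7

C♯ minor down to D minor is a major seventh; each chord root moves by that interval while the quality stays the same.
G♯7: root G♯ down a major seventh → A, giving A7.
Esus2: root E down a major seventh → F, giving Fsus2.
EM: root E down a major seventh → F, giving FM.
F♯7: root F♯ down a major seventh → G, giving G7.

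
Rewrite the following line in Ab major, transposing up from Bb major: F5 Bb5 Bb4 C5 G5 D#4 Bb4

From Bb up to Ab is a minor seventh; apply that to each pitch.
F5 -> Eb6
Bb5 -> Ab6
Bb4 -> Ab5
C5 -> Bb5
G5 -> F6
D#4 -> C#5
Bb4 -> Ab5

Eb6 Ab6 Ab5 Bb5 F6 C#5 Ab5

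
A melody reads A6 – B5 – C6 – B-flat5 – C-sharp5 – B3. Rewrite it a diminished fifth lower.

D#6 E#5 F#5 E5 F##4 E#3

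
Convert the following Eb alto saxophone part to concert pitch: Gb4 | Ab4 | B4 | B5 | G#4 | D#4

Bbb3 Cb4 D4 D5 B3 F#3

The Eb alto saxophone sounds a major sixth below written, so transpose each written note down a major sixth.
Gb4 becomes Bbb3
Ab4 becomes Cb4
B4 becomes D4
B5 becomes D5
G#4 becomes B3
D#4 becomes F#3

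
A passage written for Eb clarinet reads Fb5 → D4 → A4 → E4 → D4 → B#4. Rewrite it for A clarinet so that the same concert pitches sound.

First find concert pitch: the Eb clarinet sounds a minor third above written, so Fb5 D4 A4 E4 D4 B#4 sounds Abb5 F4 C5 G4 F4 D#5.
Then write for A clarinet: it sounds a minor third below written, so the part must be a minor third above concert.
Abb5 → Cbb6
F4 → Ab4
C5 → Eb5
G4 → Bb4
F4 → Ab4
D#5 → F#5

Cbb6 Ab4 Eb5 Bb4 Ab4 F#5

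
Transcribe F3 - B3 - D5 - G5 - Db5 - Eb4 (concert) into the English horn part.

C4 F#4 A5 D6 Ab5 Bb4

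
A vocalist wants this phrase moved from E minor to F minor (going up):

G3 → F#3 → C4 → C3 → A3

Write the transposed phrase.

Ab3 G3 Db4 Db3 Bb3

E minor to F minor up is a minor second, so every note moves up by that interval.
G3 gives Ab3
F#3 gives G3
C4 gives Db4
C3 gives Db3
A3 gives Bb3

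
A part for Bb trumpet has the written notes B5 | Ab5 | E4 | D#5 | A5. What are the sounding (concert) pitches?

A5 Gb5 D4 C#5 G5

The Bb trumpet sounds a major second below written, so transpose each written note down a major second.
B5 gives A5
Ab5 gives Gb5
E4 gives D4
D#5 gives C#5
A5 gives G5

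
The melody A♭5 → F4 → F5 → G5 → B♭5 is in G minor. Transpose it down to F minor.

From G down to F is a major second; apply that to each pitch.
Ab5 -> Gb5
F4 -> Eb4
F5 -> Eb5
G5 -> F5
Bb5 -> Ab5

Gb5 Eb4 Eb5 F5 Ab5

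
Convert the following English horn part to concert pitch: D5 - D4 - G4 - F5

G4 G3 C4 Bb4

The English horn sounds a perfect fifth below written, so transpose each written note down a perfect fifth.
D5 becomes G4
D4 becomes G3
G4 becomes C4
F5 becomes Bb4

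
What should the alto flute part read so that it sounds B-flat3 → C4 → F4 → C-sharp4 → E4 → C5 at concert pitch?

The alto flute sounds a perfect fourth below written, so the written part must be a perfect fourth above concert — transpose each note up.
Bb3 gives Eb4
C4 gives F4
F4 gives Bb4
C#4 gives F#4
E4 gives A4
C5 gives F5

Eb4 F4 Bb4 F#4 A4 F5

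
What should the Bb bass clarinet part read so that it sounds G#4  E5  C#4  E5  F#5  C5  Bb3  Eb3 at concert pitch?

Written C4 sounds as Bb2 on the Bb bass clarinet, so concert pitches are written a major ninth up.
G#4 gives A#5
E5 gives F#6
C#4 gives D#5
E5 gives F#6
F#5 gives G#6
C5 gives D6
Bb3 gives C5
Eb3 gives F4

A#5 F#6 D#5 F#6 G#6 D6 C5 F4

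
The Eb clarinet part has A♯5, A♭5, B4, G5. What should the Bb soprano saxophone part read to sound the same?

First find concert pitch: the Eb clarinet sounds a minor third above written, so A♯5 A♭5 B4 G5 sounds C#6 Cb6 D5 Bb5.
Then write for Bb soprano saxophone: it sounds a major second below written, so the part must be a major second above concert.
C#6 → D#6
Cb6 → Db6
D5 → E5
Bb5 → C6

D#6 Db6 E5 C6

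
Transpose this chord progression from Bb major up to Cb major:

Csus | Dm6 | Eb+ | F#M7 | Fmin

Dbsus Ebm6 Fb+ GM7 Gbmin

Bb major up to Cb major is a minor second; each chord root moves by that interval while the quality stays the same.
Csus: root C up a minor second → Db, giving Dbsus.
Dm6: root D up a minor second → Eb, giving Ebm6.
Eb+: root Eb up a minor second → Fb, giving Fb+.
F#M7: root F# up a minor second → G, giving GM7.
Fmin: root F up a minor second → Gb, giving Gbmin.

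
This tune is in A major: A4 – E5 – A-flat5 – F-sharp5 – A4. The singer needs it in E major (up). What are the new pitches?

E5 B5 Eb6 C#6 E5

From A up to E is a perfect fifth; apply that to each pitch.
A4 → E5
E5 → B5
Ab5 → Eb6
F#5 → C#6
A4 → E5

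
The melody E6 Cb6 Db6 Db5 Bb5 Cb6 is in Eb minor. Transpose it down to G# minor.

Eb minor to G# minor down is a diminished sixth, so every note moves down by that interval.
E6 becomes G##5
Cb6 becomes E5
Db6 becomes F#5
Db5 becomes F#4
Bb5 becomes D#5
Cb6 becomes E5

G##5 E5 F#5 F#4 D#5 E5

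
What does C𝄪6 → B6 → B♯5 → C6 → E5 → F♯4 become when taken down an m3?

A##5 G#6 G##5 A5 C#5 D#4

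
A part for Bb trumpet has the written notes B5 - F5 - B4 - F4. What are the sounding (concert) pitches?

The Bb trumpet sounds a major second below written, so transpose each written note down a major second.
B5 gives A5
F5 gives Eb5
B4 gives A4
F4 gives Eb4

A5 Eb5 A4 Eb4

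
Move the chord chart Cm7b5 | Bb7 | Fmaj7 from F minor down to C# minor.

G#m7b5 F#7 C#maj7

F minor down to C# minor is a diminished fourth; each chord root moves by that interval while the quality stays the same.
Cm7b5: root C down a diminished fourth → G#, giving G#m7b5.
Bb7: root Bb down a diminished fourth → F#, giving F#7.
Fmaj7: root F down a diminished fourth → C#, giving C#maj7.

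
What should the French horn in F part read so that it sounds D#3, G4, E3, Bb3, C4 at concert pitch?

A#3 D5 B3 F4 G4

Written C4 sounds as F3 on the French horn in F, so concert pitches are written a perfect fifth up.
D#3 → A#3
G4 → D5
E3 → B3
Bb3 → F4
C4 → G4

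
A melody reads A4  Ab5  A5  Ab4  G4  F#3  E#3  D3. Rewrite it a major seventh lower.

A4 down a major seventh is Bb3.
Ab5: a seventh down reaches B, and 11 semitones makes it Bbb4.
A major seventh down from A5 gives Bb4.
A major seventh down from Ab4 gives Bbb3.
G4: a seventh down reaches A, and 11 semitones makes it Ab3.
A major seventh down from F#3 gives G2.
E#3 down a major seventh is F#2.
A major seventh down from D3 gives Eb2.

Bb3 Bbb4 Bb4 Bbb3 Ab3 G2 F#2 Eb2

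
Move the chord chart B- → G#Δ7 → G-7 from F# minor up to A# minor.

F# minor up to A# minor is a major third; each chord root moves by that interval while the quality stays the same.
B-: root B up a major third → D#, giving D#-.
G#Δ7: root G# up a major third → B#, giving B#Δ7.
G-7: root G up a major third → B, giving B-7.

D#- B#Δ7 B-7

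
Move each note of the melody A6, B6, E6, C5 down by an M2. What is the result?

G6 A6 D6 Bb4

A6 to G6
B6 to A6
E6 to D6
C5 to Bb4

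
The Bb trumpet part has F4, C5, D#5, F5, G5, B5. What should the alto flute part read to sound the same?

First find concert pitch: the Bb trumpet sounds a major second below written, so F4 C5 D#5 F5 G5 B5 sounds Eb4 Bb4 C#5 Eb5 F5 A5.
Then write for alto flute: it sounds a perfect fourth below written, so the part must be a perfect fourth above concert.
Eb4 → Ab4
Bb4 → Eb5
C#5 → F#5
Eb5 → Ab5
F5 → Bb5
A5 → D6

Ab4 Eb5 F#5 Ab5 Bb5 D6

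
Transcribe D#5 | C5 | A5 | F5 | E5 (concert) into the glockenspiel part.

D#3 C3 A3 F3 E3

The glockenspiel sounds a perfect fifteenth above written, so the written part must be a perfect fifteenth below concert — transpose each note down.
D#5 → D#3
C5 → C3
A5 → A3
F5 → F3
E5 → E3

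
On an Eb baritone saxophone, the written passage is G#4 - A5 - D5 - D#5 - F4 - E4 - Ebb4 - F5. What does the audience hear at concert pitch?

B2 C4 F3 F#3 Ab2 G2 Gbb2 Ab3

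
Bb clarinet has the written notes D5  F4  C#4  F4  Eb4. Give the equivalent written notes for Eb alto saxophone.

A5 C5 G#4 C5 Bb4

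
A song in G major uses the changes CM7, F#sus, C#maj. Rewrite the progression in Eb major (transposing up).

AbM7 Dsus Amaj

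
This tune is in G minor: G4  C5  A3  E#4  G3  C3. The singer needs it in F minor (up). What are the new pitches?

From G up to F is a minor seventh; apply that to each pitch.
G4 becomes F5
C5 becomes Bb5
A3 becomes G4
E#4 becomes D#5
G3 becomes F4
C3 becomes Bb3

F5 Bb5 G4 D#5 F4 Bb3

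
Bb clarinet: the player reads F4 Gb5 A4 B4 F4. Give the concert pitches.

Eb4 Fb5 G4 A4 Eb4

The Bb clarinet sounds a major second below written, so transpose each written note down a major second.
F4 -> Eb4
Gb5 -> Fb5
A4 -> G4
B4 -> A4
F4 -> Eb4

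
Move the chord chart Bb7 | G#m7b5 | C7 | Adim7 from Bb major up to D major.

Bb major up to D major is a major third; each chord root moves by that interval while the quality stays the same.
Bb7: root Bb up a major third → D, giving D7.
G#m7b5: root G# up a major third → B#, giving B#m7b5.
C7: root C up a major third → E, giving E7.
Adim7: root A up a major third → C#, giving C#dim7.

D7 B#m7b5 E7 C#dim7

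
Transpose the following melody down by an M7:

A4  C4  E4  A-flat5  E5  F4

Bb3 Db3 F3 Bbb4 F4 Gb3

A4 gives Bb3
C4 gives Db3
E4 gives F3
Ab5 gives Bbb4
E5 gives F4
F4 gives Gb3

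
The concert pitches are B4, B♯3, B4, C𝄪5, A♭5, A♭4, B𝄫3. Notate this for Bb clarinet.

The Bb clarinet sounds a major second below written, so the written part must be a major second above concert — transpose each note up.
B4 -> C#5
B#3 -> C##4
B4 -> C#5
C##5 -> D##5
Ab5 -> Bb5
Ab4 -> Bb4
Bbb3 -> Cb4

C#5 C##4 C#5 D##5 Bb5 Bb4 Cb4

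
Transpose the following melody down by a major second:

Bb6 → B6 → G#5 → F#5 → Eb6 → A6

Ab6 A6 F#5 E5 Db6 G6

Bb6 down a major second is Ab6.
B6 down a major second is A6.
G#5: a second down reaches F, and 2 semitones makes it F#5.
F#5: a second down reaches E, and 2 semitones makes it E5.
A major second down from Eb6 gives Db6.
A major second down from A6 gives G6.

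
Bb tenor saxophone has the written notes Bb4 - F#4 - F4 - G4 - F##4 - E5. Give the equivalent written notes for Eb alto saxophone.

First find concert pitch: the Bb tenor saxophone sounds a major ninth below written, so Bb4 F#4 F4 G4 F##4 E5 sounds Ab3 E3 Eb3 F3 E#3 D4.
Then write for Eb alto saxophone: it sounds a major sixth below written, so the part must be a major sixth above concert.
Ab3 → F4
E3 → C#4
Eb3 → C4
F3 → D4
E#3 → C##4
D4 → B4

F4 C#4 C4 D4 C##4 B4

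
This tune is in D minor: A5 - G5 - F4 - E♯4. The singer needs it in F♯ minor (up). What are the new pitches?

C#6 B5 A4 G##4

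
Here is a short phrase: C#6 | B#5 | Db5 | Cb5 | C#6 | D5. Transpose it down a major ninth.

B4 A#4 Cb4 Bbb3 B4 C4

A major ninth down from C#6 gives B4.
A major ninth down from B#5 gives A#4.
Db5 down a major ninth is Cb4.
A major ninth down from Cb5 gives Bbb3.
C#6: a ninth down reaches B, and 14 semitones makes it B4.
A major ninth down from D5 gives C4.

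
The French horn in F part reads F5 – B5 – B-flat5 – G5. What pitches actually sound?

Written C4 on the French horn in F sounds as F3, a perfect fifth lower; apply that shift to every note.
F5 → Bb4
B5 → E5
Bb5 → Eb5
G5 → C5

Bb4 E5 Eb5 C5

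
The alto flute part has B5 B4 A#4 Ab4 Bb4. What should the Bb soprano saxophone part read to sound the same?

First find concert pitch: the alto flute sounds a perfect fourth below written, so B5 B4 A#4 Ab4 Bb4 sounds F#5 F#4 E#4 Eb4 F4.
Then write for Bb soprano saxophone: it sounds a major second below written, so the part must be a major second above concert.
F#5 → G#5
F#4 → G#4
E#4 → F##4
Eb4 → F4
F4 → G4

G#5 G#4 F##4 F4 G4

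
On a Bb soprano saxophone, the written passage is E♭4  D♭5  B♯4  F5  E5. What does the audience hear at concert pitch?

Db4 Cb5 A#4 Eb5 D5

The Bb soprano saxophone sounds a major second below written, so transpose each written note down a major second.
Eb4 -> Db4
Db5 -> Cb5
B#4 -> A#4
F5 -> Eb5
E5 -> D5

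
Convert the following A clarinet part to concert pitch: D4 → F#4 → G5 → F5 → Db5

B3 D#4 E5 D5 Bb4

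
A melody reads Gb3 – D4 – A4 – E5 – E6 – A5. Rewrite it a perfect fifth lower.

Cb3 G3 D4 A4 A5 D5

Gb3 down a perfect fifth is Cb3.
D4: a fifth down reaches G, and 7 semitones makes it G3.
A4: a fifth down reaches D, and 7 semitones makes it D4.
A perfect fifth down from E5 gives A4.
E6 down a perfect fifth is A5.
A5 down a perfect fifth is D5.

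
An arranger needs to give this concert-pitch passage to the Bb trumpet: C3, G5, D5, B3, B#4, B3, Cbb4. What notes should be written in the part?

D3 A5 E5 C#4 C##5 C#4 Dbb4

Written C4 sounds as Bb3 on the Bb trumpet, so concert pitches are written a major second up.
C3 -> D3
G5 -> A5
D5 -> E5
B3 -> C#4
B#4 -> C##5
B3 -> C#4
Cbb4 -> Dbb4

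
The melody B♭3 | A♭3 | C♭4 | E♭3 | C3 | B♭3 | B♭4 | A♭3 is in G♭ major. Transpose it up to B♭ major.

D4 C4 Eb4 G3 E3 D4 D5 C4

From G♭ up to B♭ is a major third; apply that to each pitch.
Bb3 gives D4
Ab3 gives C4
Cb4 gives Eb4
Eb3 gives G3
C3 gives E3
Bb3 gives D4
Bb4 gives D5
Ab3 gives C4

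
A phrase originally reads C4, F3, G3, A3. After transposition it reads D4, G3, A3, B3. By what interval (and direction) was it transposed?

up a major second

From C4 to D4 is 2 letter names — a second of some quality.
C4 to D4 is 2 semitones, which makes it a major second; the second version is higher, so the direction is up.
Checking another pair — A3 → B3 — gives the same interval.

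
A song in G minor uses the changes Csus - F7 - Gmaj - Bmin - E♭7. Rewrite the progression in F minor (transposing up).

G minor up to F minor is a minor seventh; each chord root moves by that interval while the quality stays the same.
Csus: root C up a minor seventh → Bb, giving Bbsus.
F7: root F up a minor seventh → Eb, giving Eb7.
Gmaj: root G up a minor seventh → F, giving Fmaj.
Bmin: root B up a minor seventh → A, giving Amin.
E♭7: root E♭ up a minor seventh → Db, giving Db7.

Bbsus Eb7 Fmaj Amin Db7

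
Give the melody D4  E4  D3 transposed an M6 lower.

F3 G3 F2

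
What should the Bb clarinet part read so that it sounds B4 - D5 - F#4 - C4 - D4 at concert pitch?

C#5 E5 G#4 D4 E4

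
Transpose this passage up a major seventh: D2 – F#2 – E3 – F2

C#3 E#3 D#4 E3

D2: a seventh up reaches C, and 11 semitones makes it C#3.
A major seventh up from F#2 gives E#3.
E3 up a major seventh is D#4.
F2 up a major seventh is E3.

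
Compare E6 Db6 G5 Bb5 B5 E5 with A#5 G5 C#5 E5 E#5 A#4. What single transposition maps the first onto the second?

down a diminished fifth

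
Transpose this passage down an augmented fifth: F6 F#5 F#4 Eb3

Bbb5 Bb4 Bb3 Abb2

F6 -> Bbb5
F#5 -> Bb4
F#4 -> Bb3
Eb3 -> Abb2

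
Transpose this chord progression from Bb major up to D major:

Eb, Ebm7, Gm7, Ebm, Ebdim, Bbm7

Bb major up to D major is a major third; each chord root moves by that interval while the quality stays the same.
Eb: root Eb up a major third → G, giving G.
Ebm7: root Eb up a major third → G, giving Gm7.
Gm7: root G up a major third → B, giving Bm7.
Ebm: root Eb up a major third → G, giving Gm.
Ebdim: root Eb up a major third → G, giving Gdim.
Bbm7: root Bb up a major third → D, giving Dm7.

G Gm7 Bm7 Gm Gdim Dm7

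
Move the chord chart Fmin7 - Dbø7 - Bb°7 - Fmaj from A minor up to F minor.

Dbmin7 Bbbø7 Gb°7 Dbmaj

A minor up to F minor is a minor sixth; each chord root moves by that interval while the quality stays the same.
Fmin7: root F up a minor sixth → Db, giving Dbmin7.
Dbø7: root Db up a minor sixth → Bbb, giving Bbbø7.
Bb°7: root Bb up a minor sixth → Gb, giving Gb°7.
Fmaj: root F up a minor sixth → Db, giving Dbmaj.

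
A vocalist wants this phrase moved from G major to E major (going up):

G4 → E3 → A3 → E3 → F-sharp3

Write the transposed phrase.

G major to E major up is a major sixth, so every note moves up by that interval.
G4 becomes E5
E3 becomes C#4
A3 becomes F#4
E3 becomes C#4
F#3 becomes D#4

E5 C#4 F#4 C#4 D#4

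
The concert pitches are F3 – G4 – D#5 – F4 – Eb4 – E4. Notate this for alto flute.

Written C4 sounds as G3 on the alto flute, so concert pitches are written a perfect fourth up.
F3 gives Bb3
G4 gives C5
D#5 gives G#5
F4 gives Bb4
Eb4 gives Ab4
E4 gives A4

Bb3 C5 G#5 Bb4 Ab4 A4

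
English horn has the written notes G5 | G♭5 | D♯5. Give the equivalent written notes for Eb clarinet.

A4 Ab4 E#4

First find concert pitch: the English horn sounds a perfect fifth below written, so G5 G♭5 D♯5 sounds C5 Cb5 G#4.
Then write for Eb clarinet: it sounds a minor third above written, so the part must be a minor third below concert.
C5 → A4
Cb5 → Ab4
G#4 → E#4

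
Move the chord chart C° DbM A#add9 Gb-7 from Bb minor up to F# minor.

Bb minor up to F# minor is an augmented fifth; each chord root moves by that interval while the quality stays the same.
C°: root C up an augmented fifth → G#, giving G#°.
DbM: root Db up an augmented fifth → A, giving AM.
A#add9: root A# up an augmented fifth → E##, giving E##add9.
Gb-7: root Gb up an augmented fifth → D, giving D-7.

G#° AM E##add9 D-7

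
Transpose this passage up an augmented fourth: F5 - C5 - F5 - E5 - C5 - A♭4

B5 F#5 B5 A#5 F#5 D5

F5: a fourth up reaches B, and 6 semitones makes it B5.
C5: a fourth up reaches F, and 6 semitones makes it F#5.
An augmented fourth up from F5 gives B5.
E5: a fourth up reaches A, and 6 semitones makes it A#5.
An augmented fourth up from C5 gives F#5.
Ab4 up an augmented fourth is D5.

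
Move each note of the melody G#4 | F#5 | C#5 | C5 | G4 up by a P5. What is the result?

D#5 C#6 G#5 G5 D5

G#4 -> D#5
F#5 -> C#6
C#5 -> G#5
C5 -> G5
G4 -> D5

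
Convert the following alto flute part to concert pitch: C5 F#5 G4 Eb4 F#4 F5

The alto flute sounds a perfect fourth below written, so transpose each written note down a perfect fourth.
C5 -> G4
F#5 -> C#5
G4 -> D4
Eb4 -> Bb3
F#4 -> C#4
F5 -> C5

G4 C#5 D4 Bb3 C#4 C5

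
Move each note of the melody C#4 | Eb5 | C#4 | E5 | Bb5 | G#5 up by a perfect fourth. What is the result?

F#4 Ab5 F#4 A5 Eb6 C#6

C#4 up a perfect fourth is F#4.
Eb5 up a perfect fourth is Ab5.
C#4 up a perfect fourth is F#4.
A perfect fourth up from E5 gives A5.
A perfect fourth up from Bb5 gives Eb6.
A perfect fourth up from G#5 gives C#6.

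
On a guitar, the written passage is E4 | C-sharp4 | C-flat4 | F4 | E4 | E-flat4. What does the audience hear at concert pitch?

Written C4 on the guitar sounds as C3, a perfect octave lower; apply that shift to every note.
E4 to E3
C#4 to C#3
Cb4 to Cb3
F4 to F3
E4 to E3
Eb4 to Eb3

E3 C#3 Cb3 F3 E3 Eb3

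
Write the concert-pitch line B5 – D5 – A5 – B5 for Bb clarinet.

Written C4 sounds as Bb3 on the Bb clarinet, so concert pitches are written a major second up.
B5 gives C#6
D5 gives E5
A5 gives B5
B5 gives C#6

C#6 E5 B5 C#6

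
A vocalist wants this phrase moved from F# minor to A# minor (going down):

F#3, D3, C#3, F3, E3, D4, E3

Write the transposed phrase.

A#2 F#2 E#2 A2 G#2 F#3 G#2

F# minor to A# minor down is a minor sixth, so every note moves down by that interval.
F#3 gives A#2
D3 gives F#2
C#3 gives E#2
F3 gives A2
E3 gives G#2
D4 gives F#3
E3 gives G#2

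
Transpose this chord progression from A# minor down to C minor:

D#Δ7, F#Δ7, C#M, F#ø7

A# minor down to C minor is an augmented sixth; each chord root moves by that interval while the quality stays the same.
D#Δ7: root D# down an augmented sixth → F, giving FΔ7.
F#Δ7: root F# down an augmented sixth → Ab, giving AbΔ7.
C#M: root C# down an augmented sixth → Eb, giving EbM.
F#ø7: root F# down an augmented sixth → Ab, giving Abø7.

FΔ7 AbΔ7 EbM Abø7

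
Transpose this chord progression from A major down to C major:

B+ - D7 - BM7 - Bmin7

D+ F7 DM7 Dmin7

A major down to C major is a major sixth; each chord root moves by that interval while the quality stays the same.
B+: root B down a major sixth → D, giving D+.
D7: root D down a major sixth → F, giving F7.
BM7: root B down a major sixth → D, giving DM7.
Bmin7: root B down a major sixth → D, giving Dmin7.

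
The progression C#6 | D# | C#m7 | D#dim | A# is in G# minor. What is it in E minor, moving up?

G# minor up to E minor is a minor sixth; each chord root moves by that interval while the quality stays the same.
C#6: root C# up a minor sixth → A, giving A6.
D#: root D# up a minor sixth → B, giving B.
C#m7: root C# up a minor sixth → A, giving Am7.
D#dim: root D# up a minor sixth → B, giving Bdim.
A#: root A# up a minor sixth → F#, giving F#.

A6 B Am7 Bdim F#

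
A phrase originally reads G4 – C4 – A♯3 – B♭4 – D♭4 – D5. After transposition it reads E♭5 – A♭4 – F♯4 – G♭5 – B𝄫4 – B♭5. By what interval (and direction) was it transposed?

From G4 to Eb5 is 6 letter names — a sixth of some quality.
G4 to Eb5 is 8 semitones, which makes it a minor sixth; the second version is higher, so the direction is up.
Checking another pair — D5 → Bb5 — gives the same interval.

up a minor sixth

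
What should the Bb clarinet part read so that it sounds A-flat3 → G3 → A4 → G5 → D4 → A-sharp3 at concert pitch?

Bb3 A3 B4 A5 E4 B#3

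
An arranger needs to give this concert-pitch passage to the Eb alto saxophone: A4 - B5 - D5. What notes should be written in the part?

Written C4 sounds as Eb3 on the Eb alto saxophone, so concert pitches are written a major sixth up.
A4 -> F#5
B5 -> G#6
D5 -> B5

F#5 G#6 B5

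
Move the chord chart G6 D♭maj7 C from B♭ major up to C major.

A6 Ebmaj7 D

B♭ major up to C major is a major second; each chord root moves by that interval while the quality stays the same.
G6: root G up a major second → A, giving A6.
D♭maj7: root D♭ up a major second → Eb, giving Ebmaj7.
C: root C up a major second → D, giving D.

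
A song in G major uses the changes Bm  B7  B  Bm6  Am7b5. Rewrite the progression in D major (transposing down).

G major down to D major is a perfect fourth; each chord root moves by that interval while the quality stays the same.
Bm: root B down a perfect fourth → F#, giving F#m.
B7: root B down a perfect fourth → F#, giving F#7.
B: root B down a perfect fourth → F#, giving F#.
Bm6: root B down a perfect fourth → F#, giving F#m6.
Am7b5: root A down a perfect fourth → E, giving Em7b5.

F#m F#7 F# F#m6 Em7b5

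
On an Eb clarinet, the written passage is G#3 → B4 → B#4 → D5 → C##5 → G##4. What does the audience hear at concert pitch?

B3 D5 D#5 F5 E#5 B#4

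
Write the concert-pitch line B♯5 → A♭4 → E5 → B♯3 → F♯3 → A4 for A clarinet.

D#6 Cb5 G5 D#4 A3 C5

The A clarinet sounds a minor third below written, so the written part must be a minor third above concert — transpose each note up.
B#5 becomes D#6
Ab4 becomes Cb5
E5 becomes G5
B#3 becomes D#4
F#3 becomes A3
A4 becomes C5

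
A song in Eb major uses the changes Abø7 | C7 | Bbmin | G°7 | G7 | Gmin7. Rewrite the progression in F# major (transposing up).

Bø7 D#7 C#min A#°7 A#7 A#min7

Eb major up to F# major is an augmented second; each chord root moves by that interval while the quality stays the same.
Abø7: root Ab up an augmented second → B, giving Bø7.
C7: root C up an augmented second → D#, giving D#7.
Bbmin: root Bb up an augmented second → C#, giving C#min.
G°7: root G up an augmented second → A#, giving A#°7.
G7: root G up an augmented second → A#, giving A#7.
Gmin7: root G up an augmented second → A#, giving A#min7.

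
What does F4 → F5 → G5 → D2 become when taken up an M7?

A major seventh up from F4 gives E5.
F5: a seventh up reaches E, and 11 semitones makes it E6.
G5 up a major seventh is F#6.
A major seventh up from D2 gives C#3.

E5 E6 F#6 C#3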